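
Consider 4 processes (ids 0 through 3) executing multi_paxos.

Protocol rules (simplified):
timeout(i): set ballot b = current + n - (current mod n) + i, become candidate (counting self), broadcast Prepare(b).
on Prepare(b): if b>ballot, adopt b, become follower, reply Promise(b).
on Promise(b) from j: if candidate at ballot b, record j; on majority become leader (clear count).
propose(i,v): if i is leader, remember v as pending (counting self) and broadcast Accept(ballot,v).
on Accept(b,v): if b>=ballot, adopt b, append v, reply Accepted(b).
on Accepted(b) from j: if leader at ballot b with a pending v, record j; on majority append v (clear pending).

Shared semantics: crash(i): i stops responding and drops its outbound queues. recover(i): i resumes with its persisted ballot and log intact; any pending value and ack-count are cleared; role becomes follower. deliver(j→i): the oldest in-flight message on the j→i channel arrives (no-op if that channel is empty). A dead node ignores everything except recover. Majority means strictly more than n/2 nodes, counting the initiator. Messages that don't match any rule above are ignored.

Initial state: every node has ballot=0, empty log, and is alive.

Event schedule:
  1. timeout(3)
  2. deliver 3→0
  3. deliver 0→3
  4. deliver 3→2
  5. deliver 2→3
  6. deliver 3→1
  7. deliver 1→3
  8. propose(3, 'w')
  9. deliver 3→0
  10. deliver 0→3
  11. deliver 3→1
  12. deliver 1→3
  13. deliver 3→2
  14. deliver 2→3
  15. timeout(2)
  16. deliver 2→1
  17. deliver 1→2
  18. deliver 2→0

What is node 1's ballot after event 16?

10

step 1 timeout(3): 3={cand,b=7,log=-}
step 2 deliver 3→0: 0={foll,b=7,log=-}
step 3 deliver 0→3: —
step 4 deliver 3→2: 2={foll,b=7,log=-}
step 5 deliver 2→3: 3={lead,b=7,log=-}
step 6 deliver 3→1: 1={foll,b=7,log=-}
step 7 deliver 1→3: —
step 8 propose(3,'w'): —
step 9 deliver 3→0: 0={foll,b=7,log=w}
step 10 deliver 0→3: —
step 11 deliver 3→1: 1={foll,b=7,log=w}
step 12 deliver 1→3: 3={lead,b=7,log=w}
step 13 deliver 3→2: 2={foll,b=7,log=w}
step 14 deliver 2→3: —
step 15 timeout(2): 2={cand,b=10,log=w}
step 16 deliver 2→1: 1={foll,b=10,log=w}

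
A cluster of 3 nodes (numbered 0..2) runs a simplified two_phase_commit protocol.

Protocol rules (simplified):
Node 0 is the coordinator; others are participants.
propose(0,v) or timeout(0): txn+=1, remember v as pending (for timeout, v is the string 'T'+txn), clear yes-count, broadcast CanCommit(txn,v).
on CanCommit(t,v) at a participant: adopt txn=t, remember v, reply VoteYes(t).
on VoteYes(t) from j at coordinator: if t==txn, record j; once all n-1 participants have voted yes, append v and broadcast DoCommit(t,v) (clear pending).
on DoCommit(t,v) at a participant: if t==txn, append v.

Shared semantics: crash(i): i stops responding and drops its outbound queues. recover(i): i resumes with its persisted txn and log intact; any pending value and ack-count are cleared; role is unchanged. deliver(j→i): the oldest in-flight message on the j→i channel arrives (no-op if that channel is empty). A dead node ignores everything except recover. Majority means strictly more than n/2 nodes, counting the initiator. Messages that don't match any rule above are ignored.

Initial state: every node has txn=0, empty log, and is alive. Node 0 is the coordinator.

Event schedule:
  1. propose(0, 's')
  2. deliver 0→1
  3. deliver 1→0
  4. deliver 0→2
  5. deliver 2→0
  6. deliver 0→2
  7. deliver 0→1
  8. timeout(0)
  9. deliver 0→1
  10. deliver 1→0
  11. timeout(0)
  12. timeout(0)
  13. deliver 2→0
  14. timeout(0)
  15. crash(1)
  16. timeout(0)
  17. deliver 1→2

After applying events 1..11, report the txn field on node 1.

2

e1 propose(0,'s'): 0[coor,t=1,-]
e2 deliver 0→1: 1[part,t=1,-]
e3 deliver 1→0: ·
e4 deliver 0→2: 2[part,t=1,-]
e5 deliver 2→0: 0[coor,t=1,s]
e6 deliver 0→2: 2[part,t=1,s]
e7 deliver 0→1: 1[part,t=1,s]
e8 timeout(0): 0[coor,t=2,s]
e9 deliver 0→1: 1[part,t=2,s]
e10 deliver 1→0: ·
e11 timeout(0): 0[coor,t=3,s]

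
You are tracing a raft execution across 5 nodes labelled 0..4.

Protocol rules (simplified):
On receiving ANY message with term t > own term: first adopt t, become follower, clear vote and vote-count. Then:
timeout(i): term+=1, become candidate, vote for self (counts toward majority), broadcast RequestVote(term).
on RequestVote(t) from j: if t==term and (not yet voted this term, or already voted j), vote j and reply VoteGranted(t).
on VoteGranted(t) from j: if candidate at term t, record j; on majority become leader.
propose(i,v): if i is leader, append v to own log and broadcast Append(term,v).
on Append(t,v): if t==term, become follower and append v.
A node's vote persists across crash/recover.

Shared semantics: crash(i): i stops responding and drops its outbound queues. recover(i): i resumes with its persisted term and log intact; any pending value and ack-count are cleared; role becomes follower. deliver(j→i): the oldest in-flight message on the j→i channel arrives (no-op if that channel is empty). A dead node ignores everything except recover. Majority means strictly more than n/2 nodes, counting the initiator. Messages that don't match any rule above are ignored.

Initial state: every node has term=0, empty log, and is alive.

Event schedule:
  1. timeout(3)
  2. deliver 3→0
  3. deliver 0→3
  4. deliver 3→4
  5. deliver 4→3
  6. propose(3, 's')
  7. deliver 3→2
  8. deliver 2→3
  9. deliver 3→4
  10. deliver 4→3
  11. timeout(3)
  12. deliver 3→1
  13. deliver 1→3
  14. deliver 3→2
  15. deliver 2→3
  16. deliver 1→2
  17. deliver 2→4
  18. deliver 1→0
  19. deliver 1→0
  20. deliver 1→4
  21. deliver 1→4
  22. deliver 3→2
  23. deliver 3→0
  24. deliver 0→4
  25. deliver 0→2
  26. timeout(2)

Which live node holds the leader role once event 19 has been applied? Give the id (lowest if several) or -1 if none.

-1

step 1 timeout(3): 3={cand,t=1,log=-}
step 2 deliver 3→0: 0={foll,t=1,log=-}
step 3 deliver 0→3: —
step 4 deliver 3→4: 4={foll,t=1,log=-}
step 5 deliver 4→3: 3={lead,t=1,log=-}
step 6 propose(3,'s'): 3={lead,t=1,log=s}
step 7 deliver 3→2: 2={foll,t=1,log=-}
step 8 deliver 2→3: —
step 9 deliver 3→4: 4={foll,t=1,log=s}
step 10 deliver 4→3: —
step 11 timeout(3): 3={cand,t=2,log=s}
step 12 deliver 3→1: 1={foll,t=1,log=-}
step 13 deliver 1→3: —
step 14 deliver 3→2: 2={foll,t=1,log=s}
step 15 deliver 2→3: —
step 16 deliver 1→2: —
step 17 deliver 2→4: —
step 18 deliver 1→0: —
step 19 deliver 1→0: —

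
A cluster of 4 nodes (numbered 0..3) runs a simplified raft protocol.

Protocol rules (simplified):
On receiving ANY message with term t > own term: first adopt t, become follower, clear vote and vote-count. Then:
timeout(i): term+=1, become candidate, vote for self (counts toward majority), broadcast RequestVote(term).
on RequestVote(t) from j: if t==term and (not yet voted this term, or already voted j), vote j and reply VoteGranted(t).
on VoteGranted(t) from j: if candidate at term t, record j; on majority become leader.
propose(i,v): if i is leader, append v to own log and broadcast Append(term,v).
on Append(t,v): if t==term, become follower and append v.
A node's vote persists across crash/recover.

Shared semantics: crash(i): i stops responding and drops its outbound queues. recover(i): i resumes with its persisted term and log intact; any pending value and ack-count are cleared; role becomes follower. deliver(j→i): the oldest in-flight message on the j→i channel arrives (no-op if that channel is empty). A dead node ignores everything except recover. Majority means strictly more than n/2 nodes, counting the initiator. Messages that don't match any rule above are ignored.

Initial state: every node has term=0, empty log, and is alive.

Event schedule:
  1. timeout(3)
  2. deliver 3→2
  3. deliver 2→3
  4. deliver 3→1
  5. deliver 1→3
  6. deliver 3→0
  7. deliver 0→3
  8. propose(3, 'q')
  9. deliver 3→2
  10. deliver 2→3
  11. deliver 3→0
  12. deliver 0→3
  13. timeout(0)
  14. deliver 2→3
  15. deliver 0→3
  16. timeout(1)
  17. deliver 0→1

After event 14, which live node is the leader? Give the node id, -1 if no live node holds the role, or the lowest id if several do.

step 1 timeout(3): 3={cand,t=1,log=-}
step 2 deliver 3→2: 2={foll,t=1,log=-}
step 3 deliver 2→3: —
step 4 deliver 3→1: 1={foll,t=1,log=-}
step 5 deliver 1→3: 3={lead,t=1,log=-}
step 6 deliver 3→0: 0={foll,t=1,log=-}
step 7 deliver 0→3: —
step 8 propose(3,'q'): 3={lead,t=1,log=q}
step 9 deliver 3→2: 2={foll,t=1,log=q}
step 10 deliver 2→3: —
step 11 deliver 3→0: 0={foll,t=1,log=q}
step 12 deliver 0→3: —
step 13 timeout(0): 0={cand,t=2,log=q}
step 14 deliver 2→3: —

3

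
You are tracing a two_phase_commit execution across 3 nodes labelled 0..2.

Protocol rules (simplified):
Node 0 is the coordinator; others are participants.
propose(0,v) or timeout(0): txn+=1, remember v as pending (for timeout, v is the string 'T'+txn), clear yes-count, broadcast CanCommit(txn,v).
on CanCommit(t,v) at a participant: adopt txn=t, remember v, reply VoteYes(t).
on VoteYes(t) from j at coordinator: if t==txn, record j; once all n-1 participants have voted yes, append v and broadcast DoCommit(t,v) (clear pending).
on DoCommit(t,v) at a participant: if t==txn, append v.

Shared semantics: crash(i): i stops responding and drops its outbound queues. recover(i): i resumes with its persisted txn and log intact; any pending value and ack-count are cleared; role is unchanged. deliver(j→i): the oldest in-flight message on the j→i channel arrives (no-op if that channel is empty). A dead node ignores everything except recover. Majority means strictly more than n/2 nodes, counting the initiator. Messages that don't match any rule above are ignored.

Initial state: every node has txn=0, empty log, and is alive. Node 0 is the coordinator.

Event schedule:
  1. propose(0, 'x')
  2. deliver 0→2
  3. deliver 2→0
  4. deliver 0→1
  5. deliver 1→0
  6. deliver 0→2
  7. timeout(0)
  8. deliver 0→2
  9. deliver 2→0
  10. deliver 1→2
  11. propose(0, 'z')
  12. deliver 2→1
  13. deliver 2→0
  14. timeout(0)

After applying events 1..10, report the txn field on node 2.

2

step 1 propose(0,'x'): 0={coor,t=1,log=-}
step 2 deliver 0→2: 2={part,t=1,log=-}
step 3 deliver 2→0: —
step 4 deliver 0→1: 1={part,t=1,log=-}
step 5 deliver 1→0: 0={coor,t=1,log=x}
step 6 deliver 0→2: 2={part,t=1,log=x}
step 7 timeout(0): 0={coor,t=2,log=x}
step 8 deliver 0→2: 2={part,t=2,log=x}
step 9 deliver 2→0: —
step 10 deliver 1→2: —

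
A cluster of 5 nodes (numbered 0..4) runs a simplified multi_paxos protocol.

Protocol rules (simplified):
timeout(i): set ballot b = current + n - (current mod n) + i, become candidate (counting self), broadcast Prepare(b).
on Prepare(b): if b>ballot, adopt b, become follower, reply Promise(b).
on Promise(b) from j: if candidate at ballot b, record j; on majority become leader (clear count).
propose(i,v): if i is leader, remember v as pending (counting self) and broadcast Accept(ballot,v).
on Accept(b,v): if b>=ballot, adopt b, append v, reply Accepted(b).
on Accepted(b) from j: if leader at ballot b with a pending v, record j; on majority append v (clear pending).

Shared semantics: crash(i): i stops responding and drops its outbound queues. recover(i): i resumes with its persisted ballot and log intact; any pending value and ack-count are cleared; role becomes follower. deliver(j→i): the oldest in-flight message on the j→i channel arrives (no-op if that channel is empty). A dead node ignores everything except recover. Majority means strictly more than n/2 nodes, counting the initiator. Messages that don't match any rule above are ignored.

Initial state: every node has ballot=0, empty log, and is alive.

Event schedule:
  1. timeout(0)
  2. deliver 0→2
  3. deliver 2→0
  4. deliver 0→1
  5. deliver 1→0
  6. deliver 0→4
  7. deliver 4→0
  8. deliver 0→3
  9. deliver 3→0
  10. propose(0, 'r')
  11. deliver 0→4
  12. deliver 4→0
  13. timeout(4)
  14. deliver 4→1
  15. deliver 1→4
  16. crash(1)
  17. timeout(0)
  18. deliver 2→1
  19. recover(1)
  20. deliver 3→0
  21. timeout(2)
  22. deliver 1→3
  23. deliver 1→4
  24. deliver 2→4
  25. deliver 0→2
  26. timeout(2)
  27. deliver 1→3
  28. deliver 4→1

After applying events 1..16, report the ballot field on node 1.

14

after 1 — timeout(0): n0:cand/b5/[-]
after 2 — deliver 0→2: n2:foll/b5/[-]
after 3 — deliver 2→0: ·
after 4 — deliver 0→1: n1:foll/b5/[-]
after 5 — deliver 1→0: n0:lead/b5/[-]
after 6 — deliver 0→4: n4:foll/b5/[-]
after 7 — deliver 4→0: ·
after 8 — deliver 0→3: n3:foll/b5/[-]
after 9 — deliver 3→0: ·
after 10 — propose(0,'r'): ·
after 11 — deliver 0→4: n4:foll/b5/[r]
after 12 — deliver 4→0: ·
after 13 — timeout(4): n4:cand/b14/[r]
after 14 — deliver 4→1: n1:foll/b14/[-]
after 15 — deliver 1→4: ·
after 16 — crash(1): n1:✗foll/b14/[-]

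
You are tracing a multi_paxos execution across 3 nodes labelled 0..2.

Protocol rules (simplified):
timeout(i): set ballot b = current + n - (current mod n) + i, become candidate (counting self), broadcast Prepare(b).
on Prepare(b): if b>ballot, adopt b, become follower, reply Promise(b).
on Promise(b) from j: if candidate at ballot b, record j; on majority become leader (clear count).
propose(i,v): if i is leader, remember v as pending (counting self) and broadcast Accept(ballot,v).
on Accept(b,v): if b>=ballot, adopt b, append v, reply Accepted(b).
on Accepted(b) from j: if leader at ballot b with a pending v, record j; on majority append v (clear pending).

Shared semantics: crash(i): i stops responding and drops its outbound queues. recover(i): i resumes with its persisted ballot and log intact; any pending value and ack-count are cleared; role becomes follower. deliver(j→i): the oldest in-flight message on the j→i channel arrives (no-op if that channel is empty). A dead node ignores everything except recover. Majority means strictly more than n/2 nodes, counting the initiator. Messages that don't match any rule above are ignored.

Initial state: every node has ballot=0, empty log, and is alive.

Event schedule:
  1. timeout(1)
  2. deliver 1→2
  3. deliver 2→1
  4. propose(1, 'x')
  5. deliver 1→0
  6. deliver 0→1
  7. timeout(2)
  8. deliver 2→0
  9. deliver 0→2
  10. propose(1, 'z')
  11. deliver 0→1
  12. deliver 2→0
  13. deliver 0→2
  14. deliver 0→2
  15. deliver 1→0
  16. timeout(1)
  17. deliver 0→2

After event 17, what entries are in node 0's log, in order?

[1] timeout(1) → N1(cand b4 [-])
[2] deliver 1→2 → N2(foll b4 [-])
[3] deliver 2→1 → N1(lead b4 [-])
[4] propose(1,'x') → ∅
[5] deliver 1→0 → N0(foll b4 [-])
[6] deliver 0→1 → ∅
[7] timeout(2) → N2(cand b8 [-])
[8] deliver 2→0 → N0(foll b8 [-])
[9] deliver 0→2 → N2(lead b8 [-])
[10] propose(1,'z') → ∅
[11] deliver 0→1 → ∅
[12] deliver 2→0 → ∅
[13] deliver 0→2 → ∅
[14] deliver 0→2 → ∅
[15] deliver 1→0 → ∅
[16] timeout(1) → N1(cand b7 [-])
[17] deliver 0→2 → ∅

empty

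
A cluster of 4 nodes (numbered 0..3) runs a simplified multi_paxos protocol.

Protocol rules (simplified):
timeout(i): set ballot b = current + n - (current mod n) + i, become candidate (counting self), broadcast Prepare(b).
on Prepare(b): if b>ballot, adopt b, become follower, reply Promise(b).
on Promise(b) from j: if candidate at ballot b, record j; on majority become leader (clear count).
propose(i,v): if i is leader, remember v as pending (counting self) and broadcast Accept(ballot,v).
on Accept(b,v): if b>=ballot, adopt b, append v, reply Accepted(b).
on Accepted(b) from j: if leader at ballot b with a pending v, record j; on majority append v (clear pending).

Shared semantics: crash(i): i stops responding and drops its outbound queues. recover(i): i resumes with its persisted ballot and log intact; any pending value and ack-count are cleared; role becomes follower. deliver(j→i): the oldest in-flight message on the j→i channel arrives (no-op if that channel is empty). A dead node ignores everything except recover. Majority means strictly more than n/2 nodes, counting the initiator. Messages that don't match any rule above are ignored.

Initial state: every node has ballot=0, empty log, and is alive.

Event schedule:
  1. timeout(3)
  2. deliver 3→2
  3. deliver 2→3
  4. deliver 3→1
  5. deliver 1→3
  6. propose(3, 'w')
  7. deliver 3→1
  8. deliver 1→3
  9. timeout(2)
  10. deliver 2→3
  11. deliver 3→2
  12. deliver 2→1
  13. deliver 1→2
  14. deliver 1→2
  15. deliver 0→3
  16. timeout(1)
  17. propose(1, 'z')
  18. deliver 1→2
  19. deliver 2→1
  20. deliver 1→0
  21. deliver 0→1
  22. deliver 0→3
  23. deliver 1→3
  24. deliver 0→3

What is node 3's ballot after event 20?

e1 timeout(3): 3[cand,b=7,-]
e2 deliver 3→2: 2[foll,b=7,-]
e3 deliver 2→3: ·
e4 deliver 3→1: 1[foll,b=7,-]
e5 deliver 1→3: 3[lead,b=7,-]
e6 propose(3,'w'): ·
e7 deliver 3→1: 1[foll,b=7,w]
e8 deliver 1→3: ·
e9 timeout(2): 2[cand,b=10,-]
e10 deliver 2→3: 3[foll,b=10,-]
e11 deliver 3→2: ·
e12 deliver 2→1: 1[foll,b=10,w]
e13 deliver 1→2: ·
e14 deliver 1→2: ·
e15 deliver 0→3: ·
e16 timeout(1): 1[cand,b=13,w]
e17 propose(1,'z'): ·
e18 deliver 1→2: 2[foll,b=13,-]
e19 deliver 2→1: ·
e20 deliver 1→0: 0[foll,b=13,-]

10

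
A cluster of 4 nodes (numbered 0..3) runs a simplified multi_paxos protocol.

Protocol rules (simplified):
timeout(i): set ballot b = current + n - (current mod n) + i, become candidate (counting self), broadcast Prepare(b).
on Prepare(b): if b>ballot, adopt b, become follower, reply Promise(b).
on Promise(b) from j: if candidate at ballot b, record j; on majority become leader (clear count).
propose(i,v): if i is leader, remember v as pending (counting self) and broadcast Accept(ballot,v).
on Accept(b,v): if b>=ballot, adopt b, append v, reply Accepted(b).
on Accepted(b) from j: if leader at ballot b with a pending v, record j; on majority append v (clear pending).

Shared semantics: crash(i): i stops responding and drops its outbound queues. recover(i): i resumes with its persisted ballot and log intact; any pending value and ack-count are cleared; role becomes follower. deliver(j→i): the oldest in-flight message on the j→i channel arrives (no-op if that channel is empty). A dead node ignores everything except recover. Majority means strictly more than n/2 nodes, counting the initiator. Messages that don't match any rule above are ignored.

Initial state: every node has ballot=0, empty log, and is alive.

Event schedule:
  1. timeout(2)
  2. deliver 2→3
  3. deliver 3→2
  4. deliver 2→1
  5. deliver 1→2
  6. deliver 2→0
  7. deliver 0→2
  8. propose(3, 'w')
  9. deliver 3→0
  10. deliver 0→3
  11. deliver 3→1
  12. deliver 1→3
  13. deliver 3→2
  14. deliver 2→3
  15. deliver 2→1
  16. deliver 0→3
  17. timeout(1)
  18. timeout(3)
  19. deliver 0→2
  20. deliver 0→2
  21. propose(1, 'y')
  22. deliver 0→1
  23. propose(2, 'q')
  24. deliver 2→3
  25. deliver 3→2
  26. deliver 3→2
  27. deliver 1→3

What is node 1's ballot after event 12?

6

e1 timeout(2): 2[cand,b=6,-]
e2 deliver 2→3: 3[foll,b=6,-]
e3 deliver 3→2: ·
e4 deliver 2→1: 1[foll,b=6,-]
e5 deliver 1→2: 2[lead,b=6,-]
e6 deliver 2→0: 0[foll,b=6,-]
e7 deliver 0→2: ·
e8 propose(3,'w'): ·
e9 deliver 3→0: ·
e10 deliver 0→3: ·
e11 deliver 3→1: ·
e12 deliver 1→3: ·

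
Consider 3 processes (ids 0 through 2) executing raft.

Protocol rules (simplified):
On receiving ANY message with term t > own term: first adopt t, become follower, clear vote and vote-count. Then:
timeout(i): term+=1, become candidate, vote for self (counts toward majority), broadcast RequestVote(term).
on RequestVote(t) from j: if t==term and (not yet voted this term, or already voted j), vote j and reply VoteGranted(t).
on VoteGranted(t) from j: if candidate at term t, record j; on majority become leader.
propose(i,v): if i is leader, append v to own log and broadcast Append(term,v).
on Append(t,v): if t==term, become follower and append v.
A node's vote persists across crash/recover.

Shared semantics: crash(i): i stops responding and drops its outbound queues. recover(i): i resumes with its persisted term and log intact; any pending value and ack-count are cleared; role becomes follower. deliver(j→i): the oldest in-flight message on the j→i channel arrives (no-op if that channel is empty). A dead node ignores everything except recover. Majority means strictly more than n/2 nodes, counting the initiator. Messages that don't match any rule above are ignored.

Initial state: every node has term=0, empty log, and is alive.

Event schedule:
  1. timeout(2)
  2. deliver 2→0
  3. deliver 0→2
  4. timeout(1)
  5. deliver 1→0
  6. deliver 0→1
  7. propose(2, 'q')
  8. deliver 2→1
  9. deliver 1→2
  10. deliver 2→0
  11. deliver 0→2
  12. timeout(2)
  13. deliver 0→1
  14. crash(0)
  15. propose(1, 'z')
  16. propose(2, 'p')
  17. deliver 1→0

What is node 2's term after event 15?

2

after 1 — timeout(2): n2:cand/t1/[-]
after 2 — deliver 2→0: n0:foll/t1/[-]
after 3 — deliver 0→2: n2:lead/t1/[-]
after 4 — timeout(1): n1:cand/t1/[-]
after 5 — deliver 1→0: ·
after 6 — deliver 0→1: ·
after 7 — propose(2,'q'): n2:lead/t1/[q]
after 8 — deliver 2→1: ·
after 9 — deliver 1→2: ·
after 10 — deliver 2→0: n0:foll/t1/[q]
after 11 — deliver 0→2: ·
after 12 — timeout(2): n2:cand/t2/[q]
after 13 — deliver 0→1: ·
after 14 — crash(0): n0:✗foll/t1/[q]
after 15 — propose(1,'z'): ·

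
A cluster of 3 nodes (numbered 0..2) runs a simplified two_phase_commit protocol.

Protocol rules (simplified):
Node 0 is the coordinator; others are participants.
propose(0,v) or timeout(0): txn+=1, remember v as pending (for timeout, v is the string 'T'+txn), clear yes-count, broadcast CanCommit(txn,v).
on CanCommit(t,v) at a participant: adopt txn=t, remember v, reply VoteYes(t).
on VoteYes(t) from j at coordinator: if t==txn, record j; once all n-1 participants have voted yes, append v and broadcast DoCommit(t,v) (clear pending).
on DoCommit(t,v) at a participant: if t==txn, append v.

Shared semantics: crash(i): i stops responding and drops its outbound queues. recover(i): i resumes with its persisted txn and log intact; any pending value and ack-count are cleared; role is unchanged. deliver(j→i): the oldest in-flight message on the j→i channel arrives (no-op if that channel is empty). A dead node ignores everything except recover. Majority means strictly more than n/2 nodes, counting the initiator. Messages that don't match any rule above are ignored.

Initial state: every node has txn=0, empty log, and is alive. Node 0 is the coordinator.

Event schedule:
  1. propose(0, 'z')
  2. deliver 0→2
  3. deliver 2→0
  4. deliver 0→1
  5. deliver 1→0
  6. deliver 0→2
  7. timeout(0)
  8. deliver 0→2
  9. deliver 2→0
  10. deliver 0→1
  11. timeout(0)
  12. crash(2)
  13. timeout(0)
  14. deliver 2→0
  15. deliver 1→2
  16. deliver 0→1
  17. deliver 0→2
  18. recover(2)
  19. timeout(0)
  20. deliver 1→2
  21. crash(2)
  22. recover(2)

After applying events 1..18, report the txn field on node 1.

2

after 1 — propose(0,'z'): n0:coor/t1/[-]
after 2 — deliver 0→2: n2:part/t1/[-]
after 3 — deliver 2→0: ·
after 4 — deliver 0→1: n1:part/t1/[-]
after 5 — deliver 1→0: n0:coor/t1/[z]
after 6 — deliver 0→2: n2:part/t1/[z]
after 7 — timeout(0): n0:coor/t2/[z]
after 8 — deliver 0→2: n2:part/t2/[z]
after 9 — deliver 2→0: ·
after 10 — deliver 0→1: n1:part/t1/[z]
after 11 — timeout(0): n0:coor/t3/[z]
after 12 — crash(2): n2:✗part/t2/[z]
after 13 — timeout(0): n0:coor/t4/[z]
after 14 — deliver 2→0: ·
after 15 — deliver 1→2: ·
after 16 — deliver 0→1: n1:part/t2/[z]
after 17 — deliver 0→2: ·
after 18 — recover(2): n2:part/t2/[z]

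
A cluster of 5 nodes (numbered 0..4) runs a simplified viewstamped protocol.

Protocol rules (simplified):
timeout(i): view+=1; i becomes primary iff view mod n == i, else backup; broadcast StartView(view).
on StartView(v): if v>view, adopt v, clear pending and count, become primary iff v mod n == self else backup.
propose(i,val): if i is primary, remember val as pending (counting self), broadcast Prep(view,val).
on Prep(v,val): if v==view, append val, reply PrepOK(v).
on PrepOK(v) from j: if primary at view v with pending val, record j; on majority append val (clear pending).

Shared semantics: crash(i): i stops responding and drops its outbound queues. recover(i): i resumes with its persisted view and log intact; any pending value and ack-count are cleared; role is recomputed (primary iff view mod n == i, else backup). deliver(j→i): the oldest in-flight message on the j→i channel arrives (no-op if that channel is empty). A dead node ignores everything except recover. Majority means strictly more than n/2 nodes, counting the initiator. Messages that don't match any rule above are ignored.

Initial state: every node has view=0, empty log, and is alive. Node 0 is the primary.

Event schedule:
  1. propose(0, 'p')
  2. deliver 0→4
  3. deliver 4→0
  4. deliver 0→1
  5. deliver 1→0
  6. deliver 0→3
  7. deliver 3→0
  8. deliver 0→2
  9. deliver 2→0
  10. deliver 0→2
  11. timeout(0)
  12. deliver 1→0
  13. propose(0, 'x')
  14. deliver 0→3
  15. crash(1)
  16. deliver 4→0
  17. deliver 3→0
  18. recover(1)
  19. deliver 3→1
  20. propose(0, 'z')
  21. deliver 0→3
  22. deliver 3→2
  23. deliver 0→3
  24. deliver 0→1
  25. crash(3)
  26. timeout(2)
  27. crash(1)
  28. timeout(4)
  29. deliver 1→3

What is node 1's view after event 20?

0

step 1 propose(0,'p'): —
step 2 deliver 0→4: 4={back,v=0,log=p}
step 3 deliver 4→0: —
step 4 deliver 0→1: 1={back,v=0,log=p}
step 5 deliver 1→0: 0={prim,v=0,log=p}
step 6 deliver 0→3: 3={back,v=0,log=p}
step 7 deliver 3→0: —
step 8 deliver 0→2: 2={back,v=0,log=p}
step 9 deliver 2→0: —
step 10 deliver 0→2: —
step 11 timeout(0): 0={back,v=1,log=p}
step 12 deliver 1→0: —
step 13 propose(0,'x'): —
step 14 deliver 0→3: 3={back,v=1,log=p}
step 15 crash(1): 1={✗back,v=0,log=p}
step 16 deliver 4→0: —
step 17 deliver 3→0: —
step 18 recover(1): 1={back,v=0,log=p}
step 19 deliver 3→1: —
step 20 propose(0,'z'): —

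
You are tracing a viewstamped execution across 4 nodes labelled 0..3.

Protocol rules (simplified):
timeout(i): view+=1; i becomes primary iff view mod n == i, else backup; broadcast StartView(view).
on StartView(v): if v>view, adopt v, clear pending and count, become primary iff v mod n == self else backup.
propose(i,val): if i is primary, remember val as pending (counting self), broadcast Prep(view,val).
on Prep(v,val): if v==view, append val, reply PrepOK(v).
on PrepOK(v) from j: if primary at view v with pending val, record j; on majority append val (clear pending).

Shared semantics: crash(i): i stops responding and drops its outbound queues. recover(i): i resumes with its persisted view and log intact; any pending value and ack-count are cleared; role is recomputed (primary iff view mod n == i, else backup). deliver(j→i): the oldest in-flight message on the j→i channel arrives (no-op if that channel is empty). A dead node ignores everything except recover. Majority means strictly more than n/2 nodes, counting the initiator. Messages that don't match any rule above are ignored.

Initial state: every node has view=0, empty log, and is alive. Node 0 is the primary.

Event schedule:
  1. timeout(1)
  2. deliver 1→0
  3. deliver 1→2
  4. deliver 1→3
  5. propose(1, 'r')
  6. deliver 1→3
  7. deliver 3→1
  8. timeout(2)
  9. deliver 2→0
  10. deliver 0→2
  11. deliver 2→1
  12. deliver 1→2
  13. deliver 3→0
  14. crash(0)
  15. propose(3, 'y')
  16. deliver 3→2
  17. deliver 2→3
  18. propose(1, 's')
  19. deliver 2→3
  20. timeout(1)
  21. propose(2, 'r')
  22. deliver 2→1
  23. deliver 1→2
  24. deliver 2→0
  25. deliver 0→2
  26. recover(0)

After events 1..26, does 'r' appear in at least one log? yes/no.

yes

e1 timeout(1): 1[prim,v=1,-]
e2 deliver 1→0: 0[back,v=1,-]
e3 deliver 1→2: 2[back,v=1,-]
e4 deliver 1→3: 3[back,v=1,-]
e5 propose(1,'r'): ·
e6 deliver 1→3: 3[back,v=1,r]
e7 deliver 3→1: ·
e8 timeout(2): 2[prim,v=2,-]
e9 deliver 2→0: 0[back,v=2,-]
e10 deliver 0→2: ·
e11 deliver 2→1: 1[back,v=2,-]
e12 deliver 1→2: ·
e13 deliver 3→0: ·
e14 crash(0): 0[✗back,v=2,-]
e15 propose(3,'y'): ·
e16 deliver 3→2: ·
e17 deliver 2→3: 3[back,v=2,r]
e18 propose(1,'s'): ·
e19 deliver 2→3: ·
e20 timeout(1): 1[back,v=3,-]
e21 propose(2,'r'): ·
e22 deliver 2→1: ·
e23 deliver 1→2: 2[back,v=3,-]
e24 deliver 2→0: ·
e25 deliver 0→2: ·
e26 recover(0): 0[back,v=2,-]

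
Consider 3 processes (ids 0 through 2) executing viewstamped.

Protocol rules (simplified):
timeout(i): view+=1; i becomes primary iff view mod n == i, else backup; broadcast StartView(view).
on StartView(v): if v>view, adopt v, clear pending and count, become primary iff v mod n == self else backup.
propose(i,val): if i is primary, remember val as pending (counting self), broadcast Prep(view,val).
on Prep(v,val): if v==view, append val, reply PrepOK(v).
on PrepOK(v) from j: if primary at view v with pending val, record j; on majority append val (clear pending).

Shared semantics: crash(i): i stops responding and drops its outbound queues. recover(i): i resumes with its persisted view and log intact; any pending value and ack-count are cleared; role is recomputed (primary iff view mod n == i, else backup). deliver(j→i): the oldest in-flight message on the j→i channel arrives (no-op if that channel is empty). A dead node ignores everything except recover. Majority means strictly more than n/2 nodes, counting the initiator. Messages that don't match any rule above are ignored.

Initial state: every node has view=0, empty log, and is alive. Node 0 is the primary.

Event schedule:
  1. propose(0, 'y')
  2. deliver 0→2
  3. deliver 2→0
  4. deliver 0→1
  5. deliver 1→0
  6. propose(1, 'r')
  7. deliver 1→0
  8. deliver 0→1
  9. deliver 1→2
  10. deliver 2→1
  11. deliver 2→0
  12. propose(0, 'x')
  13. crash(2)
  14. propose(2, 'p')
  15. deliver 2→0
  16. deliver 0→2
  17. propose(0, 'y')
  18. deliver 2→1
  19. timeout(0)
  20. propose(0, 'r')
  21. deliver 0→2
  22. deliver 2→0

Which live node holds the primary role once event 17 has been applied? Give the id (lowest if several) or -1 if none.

0

1. propose(0,'y'):  nop
2. deliver 0→2:  <2:back v0 y>
3. deliver 2→0:  <0:prim v0 y>
4. deliver 0→1:  <1:back v0 y>
5. deliver 1→0:  nop
6. propose(1,'r'):  nop
7. deliver 1→0:  nop
8. deliver 0→1:  nop
9. deliver 1→2:  nop
10. deliver 2→1:  nop
11. deliver 2→0:  nop
12. propose(0,'x'):  nop
13. crash(2):  <2:✗back v0 y>
14. propose(2,'p'):  nop
15. deliver 2→0:  nop
16. deliver 0→2:  nop
17. propose(0,'y'):  nop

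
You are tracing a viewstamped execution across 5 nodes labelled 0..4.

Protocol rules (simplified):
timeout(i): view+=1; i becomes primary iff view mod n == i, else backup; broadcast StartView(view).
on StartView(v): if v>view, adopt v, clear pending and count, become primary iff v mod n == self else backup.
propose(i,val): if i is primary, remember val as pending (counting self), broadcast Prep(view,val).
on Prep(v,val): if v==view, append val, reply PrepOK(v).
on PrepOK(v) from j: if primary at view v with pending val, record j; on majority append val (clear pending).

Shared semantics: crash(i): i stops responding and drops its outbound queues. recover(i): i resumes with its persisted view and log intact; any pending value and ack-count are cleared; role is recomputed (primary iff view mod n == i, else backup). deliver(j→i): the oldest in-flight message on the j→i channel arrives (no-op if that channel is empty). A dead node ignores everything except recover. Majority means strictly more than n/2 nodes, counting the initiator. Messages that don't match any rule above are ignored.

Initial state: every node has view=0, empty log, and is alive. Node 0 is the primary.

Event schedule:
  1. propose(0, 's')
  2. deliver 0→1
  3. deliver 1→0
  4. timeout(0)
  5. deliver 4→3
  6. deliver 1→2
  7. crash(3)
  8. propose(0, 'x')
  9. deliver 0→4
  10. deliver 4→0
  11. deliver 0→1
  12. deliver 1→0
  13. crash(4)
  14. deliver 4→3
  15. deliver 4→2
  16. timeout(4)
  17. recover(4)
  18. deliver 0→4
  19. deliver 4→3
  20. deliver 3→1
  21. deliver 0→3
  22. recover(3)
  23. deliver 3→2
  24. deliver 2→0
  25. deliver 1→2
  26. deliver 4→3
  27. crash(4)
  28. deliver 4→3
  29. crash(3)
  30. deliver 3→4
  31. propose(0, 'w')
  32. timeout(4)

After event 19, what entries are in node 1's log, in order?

s

after 1 — propose(0,'s'): ·
after 2 — deliver 0→1: n1:back/v0/[s]
after 3 — deliver 1→0: ·
after 4 — timeout(0): n0:back/v1/[-]
after 5 — deliver 4→3: ·
after 6 — deliver 1→2: ·
after 7 — crash(3): n3:✗back/v0/[-]
after 8 — propose(0,'x'): ·
after 9 — deliver 0→4: n4:back/v0/[s]
after 10 — deliver 4→0: ·
after 11 — deliver 0→1: n1:prim/v1/[s]
after 12 — deliver 1→0: ·
after 13 — crash(4): n4:✗back/v0/[s]
after 14 — deliver 4→3: ·
after 15 — deliver 4→2: ·
after 16 — timeout(4): ·
after 17 — recover(4): n4:back/v0/[s]
after 18 — deliver 0→4: n4:back/v1/[s]
after 19 — deliver 4→3: ·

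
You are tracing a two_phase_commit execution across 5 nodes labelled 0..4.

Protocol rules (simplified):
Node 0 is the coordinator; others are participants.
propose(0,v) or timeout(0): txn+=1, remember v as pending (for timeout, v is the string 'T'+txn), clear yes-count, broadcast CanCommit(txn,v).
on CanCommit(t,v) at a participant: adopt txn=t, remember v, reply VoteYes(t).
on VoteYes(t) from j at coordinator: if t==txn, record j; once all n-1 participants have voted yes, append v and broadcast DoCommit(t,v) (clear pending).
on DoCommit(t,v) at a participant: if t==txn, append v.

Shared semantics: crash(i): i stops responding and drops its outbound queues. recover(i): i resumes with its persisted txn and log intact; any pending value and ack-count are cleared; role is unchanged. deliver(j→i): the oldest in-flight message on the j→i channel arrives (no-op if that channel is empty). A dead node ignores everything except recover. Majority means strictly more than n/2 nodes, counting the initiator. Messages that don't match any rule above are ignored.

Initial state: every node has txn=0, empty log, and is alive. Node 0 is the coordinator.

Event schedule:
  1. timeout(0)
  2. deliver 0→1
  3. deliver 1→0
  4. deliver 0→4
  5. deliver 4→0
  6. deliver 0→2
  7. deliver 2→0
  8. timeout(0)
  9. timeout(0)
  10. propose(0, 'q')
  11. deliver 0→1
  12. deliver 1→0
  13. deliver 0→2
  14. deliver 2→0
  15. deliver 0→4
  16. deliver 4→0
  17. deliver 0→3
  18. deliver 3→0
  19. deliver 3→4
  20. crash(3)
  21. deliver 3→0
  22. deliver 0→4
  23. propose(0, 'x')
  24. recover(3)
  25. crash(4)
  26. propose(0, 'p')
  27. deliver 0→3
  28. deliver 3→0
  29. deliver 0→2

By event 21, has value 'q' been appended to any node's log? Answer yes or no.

no

[1] timeout(0) → N0(coor t1 [-])
[2] deliver 0→1 → N1(part t1 [-])
[3] deliver 1→0 → ∅
[4] deliver 0→4 → N4(part t1 [-])
[5] deliver 4→0 → ∅
[6] deliver 0→2 → N2(part t1 [-])
[7] deliver 2→0 → ∅
[8] timeout(0) → N0(coor t2 [-])
[9] timeout(0) → N0(coor t3 [-])
[10] propose(0,'q') → N0(coor t4 [-])
[11] deliver 0→1 → N1(part t2 [-])
[12] deliver 1→0 → ∅
[13] deliver 0→2 → N2(part t2 [-])
[14] deliver 2→0 → ∅
[15] deliver 0→4 → N4(part t2 [-])
[16] deliver 4→0 → ∅
[17] deliver 0→3 → N3(part t1 [-])
[18] deliver 3→0 → ∅
[19] deliver 3→4 → ∅
[20] crash(3) → N3(✗part t1 [-])
[21] deliver 3→0 → ∅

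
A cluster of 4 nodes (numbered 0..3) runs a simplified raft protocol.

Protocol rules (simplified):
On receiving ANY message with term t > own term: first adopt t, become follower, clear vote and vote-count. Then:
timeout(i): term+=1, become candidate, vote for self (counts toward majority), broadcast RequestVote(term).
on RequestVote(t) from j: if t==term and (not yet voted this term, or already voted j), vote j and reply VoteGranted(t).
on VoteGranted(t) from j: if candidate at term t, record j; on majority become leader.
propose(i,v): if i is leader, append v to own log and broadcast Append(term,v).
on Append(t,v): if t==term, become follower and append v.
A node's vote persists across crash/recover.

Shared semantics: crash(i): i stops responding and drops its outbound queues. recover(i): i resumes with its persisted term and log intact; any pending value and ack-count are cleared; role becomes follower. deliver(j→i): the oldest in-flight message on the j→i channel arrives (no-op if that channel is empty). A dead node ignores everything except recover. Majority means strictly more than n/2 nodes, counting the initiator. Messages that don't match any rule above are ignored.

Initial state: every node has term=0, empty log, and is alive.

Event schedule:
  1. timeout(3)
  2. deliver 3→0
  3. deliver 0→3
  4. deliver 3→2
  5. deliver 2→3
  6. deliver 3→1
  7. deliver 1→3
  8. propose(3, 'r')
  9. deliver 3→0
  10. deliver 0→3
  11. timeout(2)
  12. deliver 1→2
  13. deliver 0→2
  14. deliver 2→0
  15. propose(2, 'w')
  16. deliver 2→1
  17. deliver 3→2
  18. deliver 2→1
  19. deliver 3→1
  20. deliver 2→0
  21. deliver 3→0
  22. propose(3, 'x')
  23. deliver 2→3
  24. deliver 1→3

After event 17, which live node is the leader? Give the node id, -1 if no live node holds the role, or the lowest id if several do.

1. timeout(3):  <3:cand t1 ->
2. deliver 3→0:  <0:foll t1 ->
3. deliver 0→3:  nop
4. deliver 3→2:  <2:foll t1 ->
5. deliver 2→3:  <3:lead t1 ->
6. deliver 3→1:  <1:foll t1 ->
7. deliver 1→3:  nop
8. propose(3,'r'):  <3:lead t1 r>
9. deliver 3→0:  <0:foll t1 r>
10. deliver 0→3:  nop
11. timeout(2):  <2:cand t2 ->
12. deliver 1→2:  nop
13. deliver 0→2:  nop
14. deliver 2→0:  <0:foll t2 r>
15. propose(2,'w'):  nop
16. deliver 2→1:  <1:foll t2 ->
17. deliver 3→2:  nop

3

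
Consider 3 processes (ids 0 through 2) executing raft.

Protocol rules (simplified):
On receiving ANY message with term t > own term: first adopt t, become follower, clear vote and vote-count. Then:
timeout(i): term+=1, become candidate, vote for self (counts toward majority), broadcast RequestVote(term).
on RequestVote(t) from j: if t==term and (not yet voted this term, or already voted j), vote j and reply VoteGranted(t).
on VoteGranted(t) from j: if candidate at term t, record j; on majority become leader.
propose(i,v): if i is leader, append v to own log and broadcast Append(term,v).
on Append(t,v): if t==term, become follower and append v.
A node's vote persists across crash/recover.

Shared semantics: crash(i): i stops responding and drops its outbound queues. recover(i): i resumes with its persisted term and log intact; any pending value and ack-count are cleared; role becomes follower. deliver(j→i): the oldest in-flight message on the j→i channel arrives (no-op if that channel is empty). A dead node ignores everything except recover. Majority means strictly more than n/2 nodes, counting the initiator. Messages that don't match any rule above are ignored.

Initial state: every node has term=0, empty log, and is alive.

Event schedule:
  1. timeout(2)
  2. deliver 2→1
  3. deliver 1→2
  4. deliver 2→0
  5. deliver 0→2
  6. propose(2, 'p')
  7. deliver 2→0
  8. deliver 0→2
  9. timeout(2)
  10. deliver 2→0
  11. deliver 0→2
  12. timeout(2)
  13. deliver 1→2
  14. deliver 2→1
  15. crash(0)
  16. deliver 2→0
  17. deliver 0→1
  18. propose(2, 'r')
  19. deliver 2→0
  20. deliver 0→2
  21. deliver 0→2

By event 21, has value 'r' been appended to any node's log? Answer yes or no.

no

step 1 timeout(2): 2={cand,t=1,log=-}
step 2 deliver 2→1: 1={foll,t=1,log=-}
step 3 deliver 1→2: 2={lead,t=1,log=-}
step 4 deliver 2→0: 0={foll,t=1,log=-}
step 5 deliver 0→2: —
step 6 propose(2,'p'): 2={lead,t=1,log=p}
step 7 deliver 2→0: 0={foll,t=1,log=p}
step 8 deliver 0→2: —
step 9 timeout(2): 2={cand,t=2,log=p}
step 10 deliver 2→0: 0={foll,t=2,log=p}
step 11 deliver 0→2: 2={lead,t=2,log=p}
step 12 timeout(2): 2={cand,t=3,log=p}
step 13 deliver 1→2: —
step 14 deliver 2→1: 1={foll,t=1,log=p}
step 15 crash(0): 0={✗foll,t=2,log=p}
step 16 deliver 2→0: —
step 17 deliver 0→1: —
step 18 propose(2,'r'): —
step 19 deliver 2→0: —
step 20 deliver 0→2: —
step 21 deliver 0→2: —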